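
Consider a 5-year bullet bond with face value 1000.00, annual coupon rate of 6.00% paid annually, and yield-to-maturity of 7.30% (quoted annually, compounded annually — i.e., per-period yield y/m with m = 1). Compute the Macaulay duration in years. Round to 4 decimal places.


Answer: Macaulay duration = 4.4484 years

Derivation:
Coupon per period c = face * coupon_rate / m = 60.000000
Periods per year m = 1; per-period yield y/m = 0.073000
Number of cashflows N = 5
Cashflows (t years, CF_t, discount factor 1/(1+y/m)^(m*t), PV):
  t = 1.0000: CF_t = 60.000000, DF = 0.931966, PV = 55.917987
  t = 2.0000: CF_t = 60.000000, DF = 0.868561, PV = 52.113688
  t = 3.0000: CF_t = 60.000000, DF = 0.809470, PV = 48.568209
  t = 4.0000: CF_t = 60.000000, DF = 0.754399, PV = 45.263941
  t = 5.0000: CF_t = 1060.000000, DF = 0.703075, PV = 745.259045
Price P = sum_t PV_t = 947.122869
Macaulay numerator sum_t t * PV_t:
  t * PV_t at t = 1.0000: 55.917987
  t * PV_t at t = 2.0000: 104.227375
  t * PV_t at t = 3.0000: 145.704626
  t * PV_t at t = 4.0000: 181.055763
  t * PV_t at t = 5.0000: 3726.295223
Macaulay duration D = (sum_t t * PV_t) / P = 4213.200975 / 947.122869 = 4.448421


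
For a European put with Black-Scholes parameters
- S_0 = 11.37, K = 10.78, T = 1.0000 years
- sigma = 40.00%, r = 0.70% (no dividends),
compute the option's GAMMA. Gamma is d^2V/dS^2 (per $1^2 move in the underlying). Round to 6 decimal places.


d1 = 0.3507143557; d2 = -0.0492856443
phi(d1) = 0.3751464436; exp(-qT) = 1.0000000000; exp(-rT) = 0.9930244429
Gamma = exp(-qT) * phi(d1) / (S * sigma * sqrt(T)) = 1.0000000000 * 0.3751464436 / (11.3700 * 0.4000 * 1.0000000000) = 0.082486

Answer: Gamma = 0.082486


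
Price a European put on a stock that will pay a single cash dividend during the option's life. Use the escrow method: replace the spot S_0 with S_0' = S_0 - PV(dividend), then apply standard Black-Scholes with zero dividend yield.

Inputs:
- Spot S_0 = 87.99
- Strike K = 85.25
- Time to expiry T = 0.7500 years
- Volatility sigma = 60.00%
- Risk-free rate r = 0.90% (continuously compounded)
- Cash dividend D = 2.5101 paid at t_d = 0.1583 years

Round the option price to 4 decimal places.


PV(D) = D * exp(-r * t_d) = 2.5101 * 0.99857631 = 2.50652641
S_0' = S_0 - PV(D) = 87.9900 - 2.50652641 = 85.48347359
d1 = (ln(S_0'/K) + (r + sigma^2/2)*T) / (sigma*sqrt(T)) = 0.27806142
d2 = d1 - sigma*sqrt(T) = -0.24155383
exp(-rT) = 0.99327273
N(-d1) = 0.39048261; N(-d2) = 0.59543705
P = K * exp(-rT) * N(-d2) - S_0' * N(-d1) = 85.2500 * 0.99327273 * 0.59543705 - 85.48347359 * 0.39048261 = 17.0397

Answer: Price = 17.0397


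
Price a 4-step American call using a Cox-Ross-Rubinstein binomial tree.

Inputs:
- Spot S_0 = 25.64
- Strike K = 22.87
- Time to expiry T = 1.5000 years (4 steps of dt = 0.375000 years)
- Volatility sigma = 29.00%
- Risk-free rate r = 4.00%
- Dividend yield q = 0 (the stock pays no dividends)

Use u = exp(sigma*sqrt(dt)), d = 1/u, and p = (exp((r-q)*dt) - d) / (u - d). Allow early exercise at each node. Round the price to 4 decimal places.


dt = T/N = 0.375000
u = exp(sigma*sqrt(dt)) = 1.194333; d = 1/u = 0.837287
p = (exp((r-q)*dt) - d) / (u - d) = 0.498047
Discount per step: exp(-r*dt) = 0.985112
Stock lattice S(k, i) with i counting down-moves:
  k=0: S(0,0) = 25.6400
  k=1: S(1,0) = 30.6227; S(1,1) = 21.4680
  k=2: S(2,0) = 36.5737; S(2,1) = 25.6400; S(2,2) = 17.9749
  k=3: S(3,0) = 43.6812; S(3,1) = 30.6227; S(3,2) = 21.4680; S(3,3) = 15.0502
  k=4: S(4,0) = 52.1699; S(4,1) = 36.5737; S(4,2) = 25.6400; S(4,3) = 17.9749; S(4,4) = 12.6013
Terminal payoffs V(N, i) = max(S_T - K, 0):
  V(4,0) = 29.299898; V(4,1) = 13.703709; V(4,2) = 2.770000; V(4,3) = 0.000000; V(4,4) = 0.000000
Backward induction: V(k, i) = exp(-r*dt) * [p * V(k+1, i) + (1-p) * V(k+1, i+1)]; then take max(V_cont, immediate exercise) for American.
  V(3,0) = exp(-r*dt) * [p*29.299898 + (1-p)*13.703709] = 21.151683; exercise = 20.811193; V(3,0) = max -> 21.151683
  V(3,1) = exp(-r*dt) * [p*13.703709 + (1-p)*2.770000] = 8.093192; exercise = 7.752702; V(3,1) = max -> 8.093192
  V(3,2) = exp(-r*dt) * [p*2.770000 + (1-p)*0.000000] = 1.359052; exercise = 0.000000; V(3,2) = max -> 1.359052
  V(3,3) = exp(-r*dt) * [p*0.000000 + (1-p)*0.000000] = 0.000000; exercise = 0.000000; V(3,3) = max -> 0.000000
  V(2,0) = exp(-r*dt) * [p*21.151683 + (1-p)*8.093192] = 14.379619; exercise = 13.703709; V(2,0) = max -> 14.379619
  V(2,1) = exp(-r*dt) * [p*8.093192 + (1-p)*1.359052] = 4.642806; exercise = 2.770000; V(2,1) = max -> 4.642806
  V(2,2) = exp(-r*dt) * [p*1.359052 + (1-p)*0.000000] = 0.666795; exercise = 0.000000; V(2,2) = max -> 0.666795
  V(1,0) = exp(-r*dt) * [p*14.379619 + (1-p)*4.642806] = 9.350880; exercise = 7.752702; V(1,0) = max -> 9.350880
  V(1,1) = exp(-r*dt) * [p*4.642806 + (1-p)*0.666795] = 2.607628; exercise = 0.000000; V(1,1) = max -> 2.607628
  V(0,0) = exp(-r*dt) * [p*9.350880 + (1-p)*2.607628] = 5.877263; exercise = 2.770000; V(0,0) = max -> 5.877263

Answer: Price = V(0,0) = 5.8773


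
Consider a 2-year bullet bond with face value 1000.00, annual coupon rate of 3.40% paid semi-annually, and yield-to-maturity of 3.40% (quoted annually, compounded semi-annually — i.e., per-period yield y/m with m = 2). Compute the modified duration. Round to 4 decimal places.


Answer: Modified duration = 1.9178

Derivation:
Coupon per period c = face * coupon_rate / m = 17.000000
Periods per year m = 2; per-period yield y/m = 0.017000
Number of cashflows N = 4
Cashflows (t years, CF_t, discount factor 1/(1+y/m)^(m*t), PV):
  t = 0.5000: CF_t = 17.000000, DF = 0.983284, PV = 16.715831
  t = 1.0000: CF_t = 17.000000, DF = 0.966848, PV = 16.436412
  t = 1.5000: CF_t = 17.000000, DF = 0.950686, PV = 16.161664
  t = 2.0000: CF_t = 1017.000000, DF = 0.934795, PV = 950.686094
Price P = sum_t PV_t = 1000.000000
First compute Macaulay numerator sum_t t * PV_t:
  t * PV_t at t = 0.5000: 8.357915
  t * PV_t at t = 1.0000: 16.436412
  t * PV_t at t = 1.5000: 24.242495
  t * PV_t at t = 2.0000: 1901.372187
Macaulay duration D = 1950.409010 / 1000.000000 = 1.950409
Modified duration = D / (1 + y/m) = 1.950409 / (1 + 0.017000) = 1.917806


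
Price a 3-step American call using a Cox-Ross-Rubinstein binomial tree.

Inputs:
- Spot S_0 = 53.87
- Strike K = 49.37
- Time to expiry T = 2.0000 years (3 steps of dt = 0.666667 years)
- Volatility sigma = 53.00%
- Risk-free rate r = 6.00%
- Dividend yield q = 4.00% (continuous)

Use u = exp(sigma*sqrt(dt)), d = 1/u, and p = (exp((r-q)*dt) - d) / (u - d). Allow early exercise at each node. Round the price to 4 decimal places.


dt = T/N = 0.666667
u = exp(sigma*sqrt(dt)) = 1.541480; d = 1/u = 0.648727
p = (exp((r-q)*dt) - d) / (u - d) = 0.408507
Discount per step: exp(-r*dt) = 0.960789
Stock lattice S(k, i) with i counting down-moves:
  k=0: S(0,0) = 53.8700
  k=1: S(1,0) = 83.0395; S(1,1) = 34.9469
  k=2: S(2,0) = 128.0038; S(2,1) = 53.8700; S(2,2) = 22.6710
  k=3: S(3,0) = 197.3154; S(3,1) = 83.0395; S(3,2) = 34.9469; S(3,3) = 14.7073
Terminal payoffs V(N, i) = max(S_T - K, 0):
  V(3,0) = 147.945368; V(3,1) = 33.669544; V(3,2) = 0.000000; V(3,3) = 0.000000
Backward induction: V(k, i) = exp(-r*dt) * [p * V(k+1, i) + (1-p) * V(k+1, i+1)]; then take max(V_cont, immediate exercise) for American.
  V(2,0) = exp(-r*dt) * [p*147.945368 + (1-p)*33.669544] = 77.201321; exercise = 78.633821; V(2,0) = max -> 78.633821
  V(2,1) = exp(-r*dt) * [p*33.669544 + (1-p)*0.000000] = 13.214918; exercise = 4.500000; V(2,1) = max -> 13.214918
  V(2,2) = exp(-r*dt) * [p*0.000000 + (1-p)*0.000000] = 0.000000; exercise = 0.000000; V(2,2) = max -> 0.000000
  V(1,0) = exp(-r*dt) * [p*78.633821 + (1-p)*13.214918] = 38.372940; exercise = 33.669544; V(1,0) = max -> 38.372940
  V(1,1) = exp(-r*dt) * [p*13.214918 + (1-p)*0.000000] = 5.186707; exercise = 0.000000; V(1,1) = max -> 5.186707
  V(0,0) = exp(-r*dt) * [p*38.372940 + (1-p)*5.186707] = 18.008558; exercise = 4.500000; V(0,0) = max -> 18.008558

Answer: Price = V(0,0) = 18.0086


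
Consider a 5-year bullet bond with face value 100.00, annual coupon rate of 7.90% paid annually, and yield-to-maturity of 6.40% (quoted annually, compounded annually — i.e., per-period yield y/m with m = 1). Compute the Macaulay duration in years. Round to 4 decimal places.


Coupon per period c = face * coupon_rate / m = 7.900000
Periods per year m = 1; per-period yield y/m = 0.064000
Number of cashflows N = 5
Cashflows (t years, CF_t, discount factor 1/(1+y/m)^(m*t), PV):
  t = 1.0000: CF_t = 7.900000, DF = 0.939850, PV = 7.424812
  t = 2.0000: CF_t = 7.900000, DF = 0.883317, PV = 6.978207
  t = 3.0000: CF_t = 7.900000, DF = 0.830185, PV = 6.558465
  t = 4.0000: CF_t = 7.900000, DF = 0.780249, PV = 6.163971
  t = 5.0000: CF_t = 107.900000, DF = 0.733317, PV = 79.124924
Price P = sum_t PV_t = 106.250379
Macaulay numerator sum_t t * PV_t:
  t * PV_t at t = 1.0000: 7.424812
  t * PV_t at t = 2.0000: 13.956414
  t * PV_t at t = 3.0000: 19.675395
  t * PV_t at t = 4.0000: 24.655884
  t * PV_t at t = 5.0000: 395.624619
Macaulay duration D = (sum_t t * PV_t) / P = 461.337123 / 106.250379 = 4.341981

Answer: Macaulay duration = 4.3420 years


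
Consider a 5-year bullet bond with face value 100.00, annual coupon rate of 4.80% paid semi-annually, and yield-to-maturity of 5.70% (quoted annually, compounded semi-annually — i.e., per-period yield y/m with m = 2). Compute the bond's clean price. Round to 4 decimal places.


Coupon per period c = face * coupon_rate / m = 2.400000
Periods per year m = 2; per-period yield y/m = 0.028500
Number of cashflows N = 10
Cashflows (t years, CF_t, discount factor 1/(1+y/m)^(m*t), PV):
  t = 0.5000: CF_t = 2.400000, DF = 0.972290, PV = 2.333495
  t = 1.0000: CF_t = 2.400000, DF = 0.945347, PV = 2.268834
  t = 1.5000: CF_t = 2.400000, DF = 0.919152, PV = 2.205964
  t = 2.0000: CF_t = 2.400000, DF = 0.893682, PV = 2.144836
  t = 2.5000: CF_t = 2.400000, DF = 0.868917, PV = 2.085402
  t = 3.0000: CF_t = 2.400000, DF = 0.844840, PV = 2.027615
  t = 3.5000: CF_t = 2.400000, DF = 0.821429, PV = 1.971429
  t = 4.0000: CF_t = 2.400000, DF = 0.798667, PV = 1.916800
  t = 4.5000: CF_t = 2.400000, DF = 0.776536, PV = 1.863685
  t = 5.0000: CF_t = 102.400000, DF = 0.755018, PV = 77.313796
Price P = sum_t PV_t = 96.131856

Answer: Price = 96.1319


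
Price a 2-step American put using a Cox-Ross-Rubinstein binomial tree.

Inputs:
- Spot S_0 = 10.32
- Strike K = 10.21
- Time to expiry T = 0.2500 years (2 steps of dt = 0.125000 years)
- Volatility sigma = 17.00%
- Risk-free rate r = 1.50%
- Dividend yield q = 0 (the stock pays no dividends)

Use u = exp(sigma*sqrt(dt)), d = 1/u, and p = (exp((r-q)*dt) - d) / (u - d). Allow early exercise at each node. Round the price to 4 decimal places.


Answer: Price = V(0,0) = 0.2631

Derivation:
dt = T/N = 0.125000
u = exp(sigma*sqrt(dt)) = 1.061947; d = 1/u = 0.941667
p = (exp((r-q)*dt) - d) / (u - d) = 0.500582
Discount per step: exp(-r*dt) = 0.998127
Stock lattice S(k, i) with i counting down-moves:
  k=0: S(0,0) = 10.3200
  k=1: S(1,0) = 10.9593; S(1,1) = 9.7180
  k=2: S(2,0) = 11.6382; S(2,1) = 10.3200; S(2,2) = 9.1511
Terminal payoffs V(N, i) = max(K - S_T, 0):
  V(2,0) = 0.000000; V(2,1) = 0.000000; V(2,2) = 1.058886
Backward induction: V(k, i) = exp(-r*dt) * [p * V(k+1, i) + (1-p) * V(k+1, i+1)]; then take max(V_cont, immediate exercise) for American.
  V(1,0) = exp(-r*dt) * [p*0.000000 + (1-p)*0.000000] = 0.000000; exercise = 0.000000; V(1,0) = max -> 0.000000
  V(1,1) = exp(-r*dt) * [p*0.000000 + (1-p)*1.058886] = 0.527837; exercise = 0.492001; V(1,1) = max -> 0.527837
  V(0,0) = exp(-r*dt) * [p*0.000000 + (1-p)*0.527837] = 0.263117; exercise = 0.000000; V(0,0) = max -> 0.263117


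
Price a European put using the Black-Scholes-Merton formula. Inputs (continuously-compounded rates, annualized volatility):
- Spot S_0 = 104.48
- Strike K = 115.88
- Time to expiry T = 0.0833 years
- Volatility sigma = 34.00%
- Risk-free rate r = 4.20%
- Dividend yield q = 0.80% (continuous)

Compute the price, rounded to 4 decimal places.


d1 = (ln(S/K) + (r - q + 0.5*sigma^2) * T) / (sigma * sqrt(T)) = -0.97740397
d2 = d1 - sigma * sqrt(T) = -1.07553388
exp(-rT) = 0.99650751; exp(-qT) = 0.99933382
P = K * exp(-rT) * N(-d2) - S_0 * exp(-qT) * N(-d1)
N(-d1) = 0.83581540; N(-d2) = 0.85893211
P = 115.8800 * 0.99650751 * 0.85893211 - 104.4800 * 0.99933382 * 0.83581540 = 11.9176

Answer: Price = 11.9176


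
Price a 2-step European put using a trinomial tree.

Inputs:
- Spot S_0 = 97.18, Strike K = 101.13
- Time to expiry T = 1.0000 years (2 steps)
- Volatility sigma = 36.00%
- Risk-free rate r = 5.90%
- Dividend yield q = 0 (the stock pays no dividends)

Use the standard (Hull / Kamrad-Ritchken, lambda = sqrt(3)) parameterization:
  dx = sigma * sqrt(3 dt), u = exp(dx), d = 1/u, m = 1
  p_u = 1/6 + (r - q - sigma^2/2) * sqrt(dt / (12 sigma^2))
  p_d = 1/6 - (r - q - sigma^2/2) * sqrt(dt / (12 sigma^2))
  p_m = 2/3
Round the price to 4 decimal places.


Answer: Price = V(0,0) = 11.7657

Derivation:
dt = T/N = 0.500000; dx = sigma*sqrt(3*dt) = 0.440908
u = exp(dx) = 1.554118; d = 1/u = 0.643452
p_u = 0.163378, p_m = 0.666667, p_d = 0.169955
Discount per step: exp(-r*dt) = 0.970931
Stock lattice S(k, j) with j the centered position index:
  k=0: S(0,+0) = 97.1800
  k=1: S(1,-1) = 62.5306; S(1,+0) = 97.1800; S(1,+1) = 151.0292
  k=2: S(2,-2) = 40.2355; S(2,-1) = 62.5306; S(2,+0) = 97.1800; S(2,+1) = 151.0292; S(2,+2) = 234.7172
Terminal payoffs V(N, j) = max(K - S_T, 0):
  V(2,-2) = 60.894543; V(2,-1) = 38.599354; V(2,+0) = 3.950000; V(2,+1) = 0.000000; V(2,+2) = 0.000000
Backward induction: V(k, j) = exp(-r*dt) * [p_u * V(k+1, j+1) + p_m * V(k+1, j) + p_d * V(k+1, j-1)]
  V(1,-1) = exp(-r*dt) * [p_u*3.950000 + p_m*38.599354 + p_d*60.894543] = 35.659959
  V(1,+0) = exp(-r*dt) * [p_u*0.000000 + p_m*3.950000 + p_d*38.599354] = 8.926252
  V(1,+1) = exp(-r*dt) * [p_u*0.000000 + p_m*0.000000 + p_d*3.950000] = 0.651809
  V(0,+0) = exp(-r*dt) * [p_u*0.651809 + p_m*8.926252 + p_d*35.659959] = 11.765669


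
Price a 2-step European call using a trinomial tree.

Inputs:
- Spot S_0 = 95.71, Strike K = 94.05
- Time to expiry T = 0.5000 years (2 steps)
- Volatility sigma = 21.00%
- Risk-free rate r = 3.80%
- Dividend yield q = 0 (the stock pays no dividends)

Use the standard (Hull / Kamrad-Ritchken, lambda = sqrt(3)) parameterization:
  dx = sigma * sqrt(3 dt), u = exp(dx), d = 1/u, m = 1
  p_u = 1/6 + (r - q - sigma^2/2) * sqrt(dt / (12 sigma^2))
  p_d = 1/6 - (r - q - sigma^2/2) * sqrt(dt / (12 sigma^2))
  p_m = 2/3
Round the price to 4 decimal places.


Answer: Price = V(0,0) = 6.9871

Derivation:
dt = T/N = 0.250000; dx = sigma*sqrt(3*dt) = 0.181865
u = exp(dx) = 1.199453; d = 1/u = 0.833714
p_u = 0.177629, p_m = 0.666667, p_d = 0.155704
Discount per step: exp(-r*dt) = 0.990545
Stock lattice S(k, j) with j the centered position index:
  k=0: S(0,+0) = 95.7100
  k=1: S(1,-1) = 79.7947; S(1,+0) = 95.7100; S(1,+1) = 114.7996
  k=2: S(2,-2) = 66.5260; S(2,-1) = 79.7947; S(2,+0) = 95.7100; S(2,+1) = 114.7996; S(2,+2) = 137.6967
Terminal payoffs V(N, j) = max(S_T - K, 0):
  V(2,-2) = 0.000000; V(2,-1) = 0.000000; V(2,+0) = 1.660000; V(2,+1) = 20.749614; V(2,+2) = 43.646702
Backward induction: V(k, j) = exp(-r*dt) * [p_u * V(k+1, j+1) + p_m * V(k+1, j) + p_d * V(k+1, j-1)]
  V(1,-1) = exp(-r*dt) * [p_u*1.660000 + p_m*0.000000 + p_d*0.000000] = 0.292077
  V(1,+0) = exp(-r*dt) * [p_u*20.749614 + p_m*1.660000 + p_d*0.000000] = 4.747097
  V(1,+1) = exp(-r*dt) * [p_u*43.646702 + p_m*20.749614 + p_d*1.660000] = 21.637944
  V(0,+0) = exp(-r*dt) * [p_u*21.637944 + p_m*4.747097 + p_d*0.292077] = 6.987052


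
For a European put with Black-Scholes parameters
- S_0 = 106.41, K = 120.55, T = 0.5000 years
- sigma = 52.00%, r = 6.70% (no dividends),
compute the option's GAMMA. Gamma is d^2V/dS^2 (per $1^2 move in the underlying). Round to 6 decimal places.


Answer: Gamma = 0.010175

Derivation:
d1 = -0.0643604436; d2 = -0.4320559698
phi(d1) = 0.3981168728; exp(-qT) = 1.0000000000; exp(-rT) = 0.9670549112
Gamma = exp(-qT) * phi(d1) / (S * sigma * sqrt(T)) = 1.0000000000 * 0.3981168728 / (106.4100 * 0.5200 * 0.7071067812) = 0.010175


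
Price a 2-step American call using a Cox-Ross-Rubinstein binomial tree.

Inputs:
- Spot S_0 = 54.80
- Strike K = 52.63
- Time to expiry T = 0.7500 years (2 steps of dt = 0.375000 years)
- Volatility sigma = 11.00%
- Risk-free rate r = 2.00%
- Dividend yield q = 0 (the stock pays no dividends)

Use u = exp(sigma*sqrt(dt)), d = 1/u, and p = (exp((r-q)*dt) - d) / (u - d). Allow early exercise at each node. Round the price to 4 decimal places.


dt = T/N = 0.375000
u = exp(sigma*sqrt(dt)) = 1.069682; d = 1/u = 0.934858
p = (exp((r-q)*dt) - d) / (u - d) = 0.539003
Discount per step: exp(-r*dt) = 0.992528
Stock lattice S(k, i) with i counting down-moves:
  k=0: S(0,0) = 54.8000
  k=1: S(1,0) = 58.6185; S(1,1) = 51.2302
  k=2: S(2,0) = 62.7032; S(2,1) = 54.8000; S(2,2) = 47.8929
Terminal payoffs V(N, i) = max(S_T - K, 0):
  V(2,0) = 10.073178; V(2,1) = 2.170000; V(2,2) = 0.000000
Backward induction: V(k, i) = exp(-r*dt) * [p * V(k+1, i) + (1-p) * V(k+1, i+1)]; then take max(V_cont, immediate exercise) for American.
  V(1,0) = exp(-r*dt) * [p*10.073178 + (1-p)*2.170000] = 6.381796; exercise = 5.988548; V(1,0) = max -> 6.381796
  V(1,1) = exp(-r*dt) * [p*2.170000 + (1-p)*0.000000] = 1.160898; exercise = 0.000000; V(1,1) = max -> 1.160898
  V(0,0) = exp(-r*dt) * [p*6.381796 + (1-p)*1.160898] = 3.945279; exercise = 2.170000; V(0,0) = max -> 3.945279

Answer: Price = V(0,0) = 3.9453


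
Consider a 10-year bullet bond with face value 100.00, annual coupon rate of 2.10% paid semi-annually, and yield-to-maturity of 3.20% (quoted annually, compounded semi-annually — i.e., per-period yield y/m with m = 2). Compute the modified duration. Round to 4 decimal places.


Answer: Modified duration = 8.8708

Derivation:
Coupon per period c = face * coupon_rate / m = 1.050000
Periods per year m = 2; per-period yield y/m = 0.016000
Number of cashflows N = 20
Cashflows (t years, CF_t, discount factor 1/(1+y/m)^(m*t), PV):
  t = 0.5000: CF_t = 1.050000, DF = 0.984252, PV = 1.033465
  t = 1.0000: CF_t = 1.050000, DF = 0.968752, PV = 1.017190
  t = 1.5000: CF_t = 1.050000, DF = 0.953496, PV = 1.001171
  t = 2.0000: CF_t = 1.050000, DF = 0.938480, PV = 0.985404
  t = 2.5000: CF_t = 1.050000, DF = 0.923701, PV = 0.969886
  t = 3.0000: CF_t = 1.050000, DF = 0.909155, PV = 0.954612
  t = 3.5000: CF_t = 1.050000, DF = 0.894837, PV = 0.939579
  t = 4.0000: CF_t = 1.050000, DF = 0.880745, PV = 0.924783
  t = 4.5000: CF_t = 1.050000, DF = 0.866875, PV = 0.910219
  t = 5.0000: CF_t = 1.050000, DF = 0.853224, PV = 0.895885
  t = 5.5000: CF_t = 1.050000, DF = 0.839787, PV = 0.881776
  t = 6.0000: CF_t = 1.050000, DF = 0.826562, PV = 0.867890
  t = 6.5000: CF_t = 1.050000, DF = 0.813545, PV = 0.854223
  t = 7.0000: CF_t = 1.050000, DF = 0.800734, PV = 0.840770
  t = 7.5000: CF_t = 1.050000, DF = 0.788124, PV = 0.827530
  t = 8.0000: CF_t = 1.050000, DF = 0.775712, PV = 0.814498
  t = 8.5000: CF_t = 1.050000, DF = 0.763496, PV = 0.801671
  t = 9.0000: CF_t = 1.050000, DF = 0.751473, PV = 0.789046
  t = 9.5000: CF_t = 1.050000, DF = 0.739639, PV = 0.776620
  t = 10.0000: CF_t = 101.050000, DF = 0.727991, PV = 73.563462
Price P = sum_t PV_t = 90.649681
First compute Macaulay numerator sum_t t * PV_t:
  t * PV_t at t = 0.5000: 0.516732
  t * PV_t at t = 1.0000: 1.017190
  t * PV_t at t = 1.5000: 1.501756
  t * PV_t at t = 2.0000: 1.970809
  t * PV_t at t = 2.5000: 2.424715
  t * PV_t at t = 3.0000: 2.863837
  t * PV_t at t = 3.5000: 3.288527
  t * PV_t at t = 4.0000: 3.699130
  t * PV_t at t = 4.5000: 4.095986
  t * PV_t at t = 5.0000: 4.479425
  t * PV_t at t = 5.5000: 4.849771
  t * PV_t at t = 6.0000: 5.207341
  t * PV_t at t = 6.5000: 5.552447
  t * PV_t at t = 7.0000: 5.885392
  t * PV_t at t = 7.5000: 6.206474
  t * PV_t at t = 8.0000: 6.515983
  t * PV_t at t = 8.5000: 6.814205
  t * PV_t at t = 9.0000: 7.101418
  t * PV_t at t = 9.5000: 7.377895
  t * PV_t at t = 10.0000: 735.634619
Macaulay duration D = 817.003652 / 90.649681 = 9.012758
Modified duration = D / (1 + y/m) = 9.012758 / (1 + 0.016000) = 8.870825


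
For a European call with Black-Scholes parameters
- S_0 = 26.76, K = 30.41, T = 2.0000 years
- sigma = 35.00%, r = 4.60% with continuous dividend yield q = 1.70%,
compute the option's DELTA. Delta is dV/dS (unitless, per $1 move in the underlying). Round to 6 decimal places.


Answer: Delta = 0.524215

Derivation:
d1 = 0.1063422607; d2 = -0.3886324861
phi(d1) = 0.3966928912; exp(-qT) = 0.9665715046; exp(-rT) = 0.9121051495
N(d1) = 0.5423445988
Delta = exp(-qT) * N(d1) = 0.9665715046 * 0.5423445988 = 0.524215


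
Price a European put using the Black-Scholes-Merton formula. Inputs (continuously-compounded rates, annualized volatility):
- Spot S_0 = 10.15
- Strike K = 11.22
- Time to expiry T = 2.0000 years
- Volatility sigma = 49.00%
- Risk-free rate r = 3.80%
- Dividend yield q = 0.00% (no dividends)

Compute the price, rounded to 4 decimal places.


d1 = (ln(S/K) + (r - q + 0.5*sigma^2) * T) / (sigma * sqrt(T)) = 0.31152499
d2 = d1 - sigma * sqrt(T) = -0.38143965
exp(-rT) = 0.92681621; exp(-qT) = 1.00000000
P = K * exp(-rT) * N(-d2) - S_0 * exp(-qT) * N(-d1)
N(-d1) = 0.37770077; N(-d2) = 0.64856148
P = 11.2200 * 0.92681621 * 0.64856148 - 10.1500 * 1.00000000 * 0.37770077 = 2.9106

Answer: Price = 2.9106


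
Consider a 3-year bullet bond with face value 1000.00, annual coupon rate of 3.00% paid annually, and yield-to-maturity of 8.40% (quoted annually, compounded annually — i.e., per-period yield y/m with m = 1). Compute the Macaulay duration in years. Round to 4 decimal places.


Coupon per period c = face * coupon_rate / m = 30.000000
Periods per year m = 1; per-period yield y/m = 0.084000
Number of cashflows N = 3
Cashflows (t years, CF_t, discount factor 1/(1+y/m)^(m*t), PV):
  t = 1.0000: CF_t = 30.000000, DF = 0.922509, PV = 27.675277
  t = 2.0000: CF_t = 30.000000, DF = 0.851023, PV = 25.530698
  t = 3.0000: CF_t = 1030.000000, DF = 0.785077, PV = 808.629122
Price P = sum_t PV_t = 861.835097
Macaulay numerator sum_t t * PV_t:
  t * PV_t at t = 1.0000: 27.675277
  t * PV_t at t = 2.0000: 51.061396
  t * PV_t at t = 3.0000: 2425.887367
Macaulay duration D = (sum_t t * PV_t) / P = 2504.624040 / 861.835097 = 2.906152

Answer: Macaulay duration = 2.9062 years


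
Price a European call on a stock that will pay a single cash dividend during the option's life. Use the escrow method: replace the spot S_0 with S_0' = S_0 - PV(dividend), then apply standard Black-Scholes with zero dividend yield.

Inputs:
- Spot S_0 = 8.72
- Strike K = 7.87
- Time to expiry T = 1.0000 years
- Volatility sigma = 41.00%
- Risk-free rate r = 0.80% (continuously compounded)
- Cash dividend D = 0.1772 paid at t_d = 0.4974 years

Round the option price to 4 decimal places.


Answer: Price = 1.7275

Derivation:
PV(D) = D * exp(-r * t_d) = 0.1772 * 0.99602871 = 0.17649629
S_0' = S_0 - PV(D) = 8.7200 - 0.17649629 = 8.54350371
d1 = (ln(S_0'/K) + (r + sigma^2/2)*T) / (sigma*sqrt(T)) = 0.42478813
d2 = d1 - sigma*sqrt(T) = 0.01478813
exp(-rT) = 0.99203191
N(d1) = 0.66450443; N(d2) = 0.50589939
C = S_0' * N(d1) - K * exp(-rT) * N(d2) = 8.54350371 * 0.66450443 - 7.8700 * 0.99203191 * 0.50589939 = 1.7275


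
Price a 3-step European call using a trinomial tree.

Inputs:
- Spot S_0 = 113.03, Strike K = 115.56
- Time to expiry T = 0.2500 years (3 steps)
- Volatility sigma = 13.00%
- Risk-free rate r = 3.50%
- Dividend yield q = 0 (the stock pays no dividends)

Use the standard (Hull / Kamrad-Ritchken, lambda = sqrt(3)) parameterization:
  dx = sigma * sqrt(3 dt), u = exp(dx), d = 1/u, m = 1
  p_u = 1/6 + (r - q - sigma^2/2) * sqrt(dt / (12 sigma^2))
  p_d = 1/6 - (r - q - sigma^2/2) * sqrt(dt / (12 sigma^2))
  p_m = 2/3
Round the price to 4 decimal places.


Answer: Price = V(0,0) = 2.3191

Derivation:
dt = T/N = 0.083333; dx = sigma*sqrt(3*dt) = 0.065000
u = exp(dx) = 1.067159; d = 1/u = 0.937067
p_u = 0.183686, p_m = 0.666667, p_d = 0.149647
Discount per step: exp(-r*dt) = 0.997088
Stock lattice S(k, j) with j the centered position index:
  k=0: S(0,+0) = 113.0300
  k=1: S(1,-1) = 105.9167; S(1,+0) = 113.0300; S(1,+1) = 120.6210
  k=2: S(2,-2) = 99.2511; S(2,-1) = 105.9167; S(2,+0) = 113.0300; S(2,+1) = 120.6210; S(2,+2) = 128.7218
  k=3: S(3,-3) = 93.0050; S(3,-2) = 99.2511; S(3,-1) = 105.9167; S(3,+0) = 113.0300; S(3,+1) = 120.6210; S(3,+2) = 128.7218; S(3,+3) = 137.3666
Terminal payoffs V(N, j) = max(S_T - K, 0):
  V(3,-3) = 0.000000; V(3,-2) = 0.000000; V(3,-1) = 0.000000; V(3,+0) = 0.000000; V(3,+1) = 5.060985; V(3,+2) = 13.161772; V(3,+3) = 21.806601
Backward induction: V(k, j) = exp(-r*dt) * [p_u * V(k+1, j+1) + p_m * V(k+1, j) + p_d * V(k+1, j-1)]
  V(2,-2) = exp(-r*dt) * [p_u*0.000000 + p_m*0.000000 + p_d*0.000000] = 0.000000
  V(2,-1) = exp(-r*dt) * [p_u*0.000000 + p_m*0.000000 + p_d*0.000000] = 0.000000
  V(2,+0) = exp(-r*dt) * [p_u*5.060985 + p_m*0.000000 + p_d*0.000000] = 0.926924
  V(2,+1) = exp(-r*dt) * [p_u*13.161772 + p_m*5.060985 + p_d*0.000000] = 5.774754
  V(2,+2) = exp(-r*dt) * [p_u*21.806601 + p_m*13.161772 + p_d*5.060985] = 13.498016
  V(1,-1) = exp(-r*dt) * [p_u*0.926924 + p_m*0.000000 + p_d*0.000000] = 0.169767
  V(1,+0) = exp(-r*dt) * [p_u*5.774754 + p_m*0.926924 + p_d*0.000000] = 1.673801
  V(1,+1) = exp(-r*dt) * [p_u*13.498016 + p_m*5.774754 + p_d*0.926924] = 6.449106
  V(0,+0) = exp(-r*dt) * [p_u*6.449106 + p_m*1.673801 + p_d*0.169767] = 2.319108


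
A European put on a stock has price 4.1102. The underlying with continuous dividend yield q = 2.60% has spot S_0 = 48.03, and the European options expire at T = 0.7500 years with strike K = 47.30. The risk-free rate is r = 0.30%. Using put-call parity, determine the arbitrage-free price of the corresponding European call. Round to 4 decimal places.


Answer: Call price = 4.0190

Derivation:
Put-call parity: C - P = S_0 * exp(-qT) - K * exp(-rT).
S_0 * exp(-qT) = 48.0300 * 0.98068890 = 47.10248764
K * exp(-rT) = 47.3000 * 0.99775253 = 47.19369464
C = P + S*exp(-qT) - K*exp(-rT)
C = 4.1102 + 47.10248764 - 47.19369464 = 4.0190


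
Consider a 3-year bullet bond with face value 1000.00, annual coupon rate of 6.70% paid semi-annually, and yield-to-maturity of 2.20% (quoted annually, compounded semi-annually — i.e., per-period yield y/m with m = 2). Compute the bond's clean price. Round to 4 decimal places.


Coupon per period c = face * coupon_rate / m = 33.500000
Periods per year m = 2; per-period yield y/m = 0.011000
Number of cashflows N = 6
Cashflows (t years, CF_t, discount factor 1/(1+y/m)^(m*t), PV):
  t = 0.5000: CF_t = 33.500000, DF = 0.989120, PV = 33.135509
  t = 1.0000: CF_t = 33.500000, DF = 0.978358, PV = 32.774985
  t = 1.5000: CF_t = 33.500000, DF = 0.967713, PV = 32.418382
  t = 2.0000: CF_t = 33.500000, DF = 0.957184, PV = 32.065660
  t = 2.5000: CF_t = 33.500000, DF = 0.946769, PV = 31.716776
  t = 3.0000: CF_t = 1033.500000, DF = 0.936468, PV = 967.839956
Price P = sum_t PV_t = 1129.951268

Answer: Price = 1129.9513


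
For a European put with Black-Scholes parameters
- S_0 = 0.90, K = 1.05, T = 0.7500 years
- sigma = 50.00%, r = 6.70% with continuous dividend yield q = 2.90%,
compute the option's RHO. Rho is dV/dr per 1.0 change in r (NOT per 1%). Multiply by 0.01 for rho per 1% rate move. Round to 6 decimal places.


d1 = -0.0736714643; d2 = -0.5066841662
phi(d1) = 0.3978611215; exp(-qT) = 0.9784848257; exp(-rT) = 0.9509916469
N(-d2) = 0.6938117789
Rho = -K*T*exp(-rT)*N(-d2) = -1.0500 * 0.7500 * 0.9509916469 * 0.6938117789 = -0.519600

Answer: Rho = -0.519600


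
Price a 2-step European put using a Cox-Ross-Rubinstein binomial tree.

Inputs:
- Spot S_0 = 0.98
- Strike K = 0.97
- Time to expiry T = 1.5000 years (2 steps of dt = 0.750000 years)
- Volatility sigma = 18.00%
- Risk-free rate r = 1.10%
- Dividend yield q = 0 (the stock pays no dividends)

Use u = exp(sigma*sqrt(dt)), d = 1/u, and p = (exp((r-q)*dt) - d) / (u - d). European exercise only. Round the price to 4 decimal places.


dt = T/N = 0.750000
u = exp(sigma*sqrt(dt)) = 1.168691; d = 1/u = 0.855658
p = (exp((r-q)*dt) - d) / (u - d) = 0.487572
Discount per step: exp(-r*dt) = 0.991784
Stock lattice S(k, i) with i counting down-moves:
  k=0: S(0,0) = 0.9800
  k=1: S(1,0) = 1.1453; S(1,1) = 0.8385
  k=2: S(2,0) = 1.3385; S(2,1) = 0.9800; S(2,2) = 0.7175
Terminal payoffs V(N, i) = max(K - S_T, 0):
  V(2,0) = 0.000000; V(2,1) = 0.000000; V(2,2) = 0.252492
Backward induction: V(k, i) = exp(-r*dt) * [p * V(k+1, i) + (1-p) * V(k+1, i+1)].
  V(1,0) = exp(-r*dt) * [p*0.000000 + (1-p)*0.000000] = 0.000000
  V(1,1) = exp(-r*dt) * [p*0.000000 + (1-p)*0.252492] = 0.128321
  V(0,0) = exp(-r*dt) * [p*0.000000 + (1-p)*0.128321] = 0.065215

Answer: Price = V(0,0) = 0.0652


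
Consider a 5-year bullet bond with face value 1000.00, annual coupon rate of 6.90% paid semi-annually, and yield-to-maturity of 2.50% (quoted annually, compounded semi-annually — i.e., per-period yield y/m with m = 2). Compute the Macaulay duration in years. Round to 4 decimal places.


Answer: Macaulay duration = 4.3846 years

Derivation:
Coupon per period c = face * coupon_rate / m = 34.500000
Periods per year m = 2; per-period yield y/m = 0.012500
Number of cashflows N = 10
Cashflows (t years, CF_t, discount factor 1/(1+y/m)^(m*t), PV):
  t = 0.5000: CF_t = 34.500000, DF = 0.987654, PV = 34.074074
  t = 1.0000: CF_t = 34.500000, DF = 0.975461, PV = 33.653406
  t = 1.5000: CF_t = 34.500000, DF = 0.963418, PV = 33.237932
  t = 2.0000: CF_t = 34.500000, DF = 0.951524, PV = 32.827587
  t = 2.5000: CF_t = 34.500000, DF = 0.939777, PV = 32.422309
  t = 3.0000: CF_t = 34.500000, DF = 0.928175, PV = 32.022033
  t = 3.5000: CF_t = 34.500000, DF = 0.916716, PV = 31.626699
  t = 4.0000: CF_t = 34.500000, DF = 0.905398, PV = 31.236246
  t = 4.5000: CF_t = 34.500000, DF = 0.894221, PV = 30.850614
  t = 5.0000: CF_t = 1034.500000, DF = 0.883181, PV = 913.650668
Price P = sum_t PV_t = 1205.601570
Macaulay numerator sum_t t * PV_t:
  t * PV_t at t = 0.5000: 17.037037
  t * PV_t at t = 1.0000: 33.653406
  t * PV_t at t = 1.5000: 49.856899
  t * PV_t at t = 2.0000: 65.655175
  t * PV_t at t = 2.5000: 81.055772
  t * PV_t at t = 3.0000: 96.066100
  t * PV_t at t = 3.5000: 110.693448
  t * PV_t at t = 4.0000: 124.944986
  t * PV_t at t = 4.5000: 138.827762
  t * PV_t at t = 5.0000: 4568.253341
Macaulay duration D = (sum_t t * PV_t) / P = 5286.043924 / 1205.601570 = 4.384570


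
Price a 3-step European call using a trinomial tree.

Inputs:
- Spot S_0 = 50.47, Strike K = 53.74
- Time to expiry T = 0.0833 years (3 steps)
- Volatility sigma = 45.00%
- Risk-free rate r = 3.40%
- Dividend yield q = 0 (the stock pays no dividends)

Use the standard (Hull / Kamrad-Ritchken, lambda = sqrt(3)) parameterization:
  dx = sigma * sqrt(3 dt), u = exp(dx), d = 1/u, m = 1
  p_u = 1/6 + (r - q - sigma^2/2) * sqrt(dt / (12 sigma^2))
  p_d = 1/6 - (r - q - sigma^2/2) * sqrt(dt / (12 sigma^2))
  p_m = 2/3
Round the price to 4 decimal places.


dt = T/N = 0.027767; dx = sigma*sqrt(3*dt) = 0.129878
u = exp(dx) = 1.138689; d = 1/u = 0.878203
p_u = 0.159478, p_m = 0.666667, p_d = 0.173855
Discount per step: exp(-r*dt) = 0.999056
Stock lattice S(k, j) with j the centered position index:
  k=0: S(0,+0) = 50.4700
  k=1: S(1,-1) = 44.3229; S(1,+0) = 50.4700; S(1,+1) = 57.4696
  k=2: S(2,-2) = 38.9245; S(2,-1) = 44.3229; S(2,+0) = 50.4700; S(2,+1) = 57.4696; S(2,+2) = 65.4401
  k=3: S(3,-3) = 34.1836; S(3,-2) = 38.9245; S(3,-1) = 44.3229; S(3,+0) = 50.4700; S(3,+1) = 57.4696; S(3,+2) = 65.4401; S(3,+3) = 74.5159
Terminal payoffs V(N, j) = max(S_T - K, 0):
  V(3,-3) = 0.000000; V(3,-2) = 0.000000; V(3,-1) = 0.000000; V(3,+0) = 0.000000; V(3,+1) = 3.729647; V(3,+2) = 11.700070; V(3,+3) = 20.775904
Backward induction: V(k, j) = exp(-r*dt) * [p_u * V(k+1, j+1) + p_m * V(k+1, j) + p_d * V(k+1, j-1)]
  V(2,-2) = exp(-r*dt) * [p_u*0.000000 + p_m*0.000000 + p_d*0.000000] = 0.000000
  V(2,-1) = exp(-r*dt) * [p_u*0.000000 + p_m*0.000000 + p_d*0.000000] = 0.000000
  V(2,+0) = exp(-r*dt) * [p_u*3.729647 + p_m*0.000000 + p_d*0.000000] = 0.594235
  V(2,+1) = exp(-r*dt) * [p_u*11.700070 + p_m*3.729647 + p_d*0.000000] = 4.348227
  V(2,+2) = exp(-r*dt) * [p_u*20.775904 + p_m*11.700070 + p_d*3.729647] = 11.750666
  V(1,-1) = exp(-r*dt) * [p_u*0.594235 + p_m*0.000000 + p_d*0.000000] = 0.094678
  V(1,+0) = exp(-r*dt) * [p_u*4.348227 + p_m*0.594235 + p_d*0.000000] = 1.088575
  V(1,+1) = exp(-r*dt) * [p_u*11.750666 + p_m*4.348227 + p_d*0.594235] = 4.871500
  V(0,+0) = exp(-r*dt) * [p_u*4.871500 + p_m*1.088575 + p_d*0.094678] = 1.517640

Answer: Price = V(0,0) = 1.5176


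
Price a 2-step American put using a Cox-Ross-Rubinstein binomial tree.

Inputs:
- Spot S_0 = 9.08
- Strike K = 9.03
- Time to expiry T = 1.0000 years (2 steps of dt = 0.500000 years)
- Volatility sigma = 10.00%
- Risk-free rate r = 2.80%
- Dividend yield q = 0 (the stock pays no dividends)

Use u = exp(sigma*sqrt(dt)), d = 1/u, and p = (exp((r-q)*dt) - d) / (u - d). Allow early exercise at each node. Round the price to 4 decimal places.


Answer: Price = V(0,0) = 0.2349

Derivation:
dt = T/N = 0.500000
u = exp(sigma*sqrt(dt)) = 1.073271; d = 1/u = 0.931731
p = (exp((r-q)*dt) - d) / (u - d) = 0.581938
Discount per step: exp(-r*dt) = 0.986098
Stock lattice S(k, i) with i counting down-moves:
  k=0: S(0,0) = 9.0800
  k=1: S(1,0) = 9.7453; S(1,1) = 8.4601
  k=2: S(2,0) = 10.4593; S(2,1) = 9.0800; S(2,2) = 7.8826
Terminal payoffs V(N, i) = max(K - S_T, 0):
  V(2,0) = 0.000000; V(2,1) = 0.000000; V(2,2) = 1.147439
Backward induction: V(k, i) = exp(-r*dt) * [p * V(k+1, i) + (1-p) * V(k+1, i+1)]; then take max(V_cont, immediate exercise) for American.
  V(1,0) = exp(-r*dt) * [p*0.000000 + (1-p)*0.000000] = 0.000000; exercise = 0.000000; V(1,0) = max -> 0.000000
  V(1,1) = exp(-r*dt) * [p*0.000000 + (1-p)*1.147439] = 0.473032; exercise = 0.569879; V(1,1) = max -> 0.569879
  V(0,0) = exp(-r*dt) * [p*0.000000 + (1-p)*0.569879] = 0.234933; exercise = 0.000000; V(0,0) = max -> 0.234933


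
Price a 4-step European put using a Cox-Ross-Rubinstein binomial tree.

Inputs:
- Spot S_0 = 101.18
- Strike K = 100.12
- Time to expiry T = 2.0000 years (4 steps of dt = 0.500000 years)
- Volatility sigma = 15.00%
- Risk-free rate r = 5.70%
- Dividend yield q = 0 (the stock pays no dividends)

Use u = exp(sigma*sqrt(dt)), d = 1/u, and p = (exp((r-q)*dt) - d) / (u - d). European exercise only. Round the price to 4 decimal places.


Answer: Price = V(0,0) = 3.0709

Derivation:
dt = T/N = 0.500000
u = exp(sigma*sqrt(dt)) = 1.111895; d = 1/u = 0.899365
p = (exp((r-q)*dt) - d) / (u - d) = 0.609536
Discount per step: exp(-r*dt) = 0.971902
Stock lattice S(k, i) with i counting down-moves:
  k=0: S(0,0) = 101.1800
  k=1: S(1,0) = 112.5016; S(1,1) = 90.9978
  k=2: S(2,0) = 125.0900; S(2,1) = 101.1800; S(2,2) = 81.8402
  k=3: S(3,0) = 139.0869; S(3,1) = 112.5016; S(3,2) = 90.9978; S(3,3) = 73.6043
  k=4: S(4,0) = 154.6501; S(4,1) = 125.0900; S(4,2) = 101.1800; S(4,3) = 81.8402; S(4,4) = 66.1971
Terminal payoffs V(N, i) = max(K - S_T, 0):
  V(4,0) = 0.000000; V(4,1) = 0.000000; V(4,2) = 0.000000; V(4,3) = 18.279758; V(4,4) = 33.922875
Backward induction: V(k, i) = exp(-r*dt) * [p * V(k+1, i) + (1-p) * V(k+1, i+1)].
  V(3,0) = exp(-r*dt) * [p*0.000000 + (1-p)*0.000000] = 0.000000
  V(3,1) = exp(-r*dt) * [p*0.000000 + (1-p)*0.000000] = 0.000000
  V(3,2) = exp(-r*dt) * [p*0.000000 + (1-p)*18.279758] = 6.937034
  V(3,3) = exp(-r*dt) * [p*18.279758 + (1-p)*33.922875] = 23.702586
  V(2,0) = exp(-r*dt) * [p*0.000000 + (1-p)*0.000000] = 0.000000
  V(2,1) = exp(-r*dt) * [p*0.000000 + (1-p)*6.937034] = 2.632553
  V(2,2) = exp(-r*dt) * [p*6.937034 + (1-p)*23.702586] = 13.104523
  V(1,0) = exp(-r*dt) * [p*0.000000 + (1-p)*2.632553] = 0.999035
  V(1,1) = exp(-r*dt) * [p*2.632553 + (1-p)*13.104523] = 6.532620
  V(0,0) = exp(-r*dt) * [p*0.999035 + (1-p)*6.532620] = 3.070919


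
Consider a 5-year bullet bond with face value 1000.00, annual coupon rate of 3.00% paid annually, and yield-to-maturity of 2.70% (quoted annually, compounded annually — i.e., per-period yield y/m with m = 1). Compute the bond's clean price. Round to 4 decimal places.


Answer: Price = 1013.8576

Derivation:
Coupon per period c = face * coupon_rate / m = 30.000000
Periods per year m = 1; per-period yield y/m = 0.027000
Number of cashflows N = 5
Cashflows (t years, CF_t, discount factor 1/(1+y/m)^(m*t), PV):
  t = 1.0000: CF_t = 30.000000, DF = 0.973710, PV = 29.211295
  t = 2.0000: CF_t = 30.000000, DF = 0.948111, PV = 28.443325
  t = 3.0000: CF_t = 30.000000, DF = 0.923185, PV = 27.695546
  t = 4.0000: CF_t = 30.000000, DF = 0.898914, PV = 26.967425
  t = 5.0000: CF_t = 1030.000000, DF = 0.875282, PV = 901.540013
Price P = sum_t PV_t = 1013.857604


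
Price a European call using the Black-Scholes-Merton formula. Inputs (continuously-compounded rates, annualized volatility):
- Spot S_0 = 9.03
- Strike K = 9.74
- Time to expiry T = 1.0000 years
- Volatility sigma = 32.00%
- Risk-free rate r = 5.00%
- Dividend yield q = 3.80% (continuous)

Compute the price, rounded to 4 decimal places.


d1 = (ln(S/K) + (r - q + 0.5*sigma^2) * T) / (sigma * sqrt(T)) = -0.03902734
d2 = d1 - sigma * sqrt(T) = -0.35902734
exp(-rT) = 0.95122942; exp(-qT) = 0.96271294
C = S_0 * exp(-qT) * N(d1) - K * exp(-rT) * N(d2)
N(d1) = 0.48443429; N(d2) = 0.35978732
C = 9.0300 * 0.96271294 * 0.48443429 - 9.7400 * 0.95122942 * 0.35978732 = 0.8779

Answer: Price = 0.8779


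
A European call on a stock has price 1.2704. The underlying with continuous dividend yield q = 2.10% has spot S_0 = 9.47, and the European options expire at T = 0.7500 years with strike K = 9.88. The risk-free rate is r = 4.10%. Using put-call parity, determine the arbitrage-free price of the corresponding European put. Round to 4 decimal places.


Put-call parity: C - P = S_0 * exp(-qT) - K * exp(-rT).
S_0 * exp(-qT) = 9.4700 * 0.98437338 = 9.32201593
K * exp(-rT) = 9.8800 * 0.96971797 = 9.58081357
P = C - S*exp(-qT) + K*exp(-rT)
P = 1.2704 - 9.32201593 + 9.58081357 = 1.5292

Answer: Put price = 1.5292


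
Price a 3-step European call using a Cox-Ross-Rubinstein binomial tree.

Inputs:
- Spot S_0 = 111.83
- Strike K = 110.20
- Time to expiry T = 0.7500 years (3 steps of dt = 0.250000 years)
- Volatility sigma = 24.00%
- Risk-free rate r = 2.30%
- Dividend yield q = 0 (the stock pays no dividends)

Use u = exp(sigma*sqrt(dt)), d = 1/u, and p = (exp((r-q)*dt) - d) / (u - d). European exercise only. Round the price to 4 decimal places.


Answer: Price = V(0,0) = 11.7204

Derivation:
dt = T/N = 0.250000
u = exp(sigma*sqrt(dt)) = 1.127497; d = 1/u = 0.886920
p = (exp((r-q)*dt) - d) / (u - d) = 0.494006
Discount per step: exp(-r*dt) = 0.994266
Stock lattice S(k, i) with i counting down-moves:
  k=0: S(0,0) = 111.8300
  k=1: S(1,0) = 126.0880; S(1,1) = 99.1843
  k=2: S(2,0) = 142.1638; S(2,1) = 111.8300; S(2,2) = 87.9686
  k=3: S(3,0) = 160.2892; S(3,1) = 126.0880; S(3,2) = 99.1843; S(3,3) = 78.0211
Terminal payoffs V(N, i) = max(S_T - K, 0):
  V(3,0) = 50.089228; V(3,1) = 15.887973; V(3,2) = 0.000000; V(3,3) = 0.000000
Backward induction: V(k, i) = exp(-r*dt) * [p * V(k+1, i) + (1-p) * V(k+1, i+1)].
  V(2,0) = exp(-r*dt) * [p*50.089228 + (1-p)*15.887973] = 32.595624
  V(2,1) = exp(-r*dt) * [p*15.887973 + (1-p)*0.000000] = 7.803749
  V(2,2) = exp(-r*dt) * [p*0.000000 + (1-p)*0.000000] = 0.000000
  V(1,0) = exp(-r*dt) * [p*32.595624 + (1-p)*7.803749] = 19.936114
  V(1,1) = exp(-r*dt) * [p*7.803749 + (1-p)*0.000000] = 3.832993
  V(0,0) = exp(-r*dt) * [p*19.936114 + (1-p)*3.832993] = 11.720441


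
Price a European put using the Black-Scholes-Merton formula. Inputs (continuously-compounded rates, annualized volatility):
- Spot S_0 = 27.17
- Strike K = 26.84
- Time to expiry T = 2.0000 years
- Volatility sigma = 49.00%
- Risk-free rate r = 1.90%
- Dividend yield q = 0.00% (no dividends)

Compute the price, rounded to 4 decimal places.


d1 = (ln(S/K) + (r - q + 0.5*sigma^2) * T) / (sigma * sqrt(T)) = 0.41895371
d2 = d1 - sigma * sqrt(T) = -0.27401093
exp(-rT) = 0.96271294; exp(-qT) = 1.00000000
P = K * exp(-rT) * N(-d2) - S_0 * exp(-qT) * N(-d1)
N(-d1) = 0.33762498; N(-d2) = 0.60796189
P = 26.8400 * 0.96271294 * 0.60796189 - 27.1700 * 1.00000000 * 0.33762498 = 6.5360

Answer: Price = 6.5360


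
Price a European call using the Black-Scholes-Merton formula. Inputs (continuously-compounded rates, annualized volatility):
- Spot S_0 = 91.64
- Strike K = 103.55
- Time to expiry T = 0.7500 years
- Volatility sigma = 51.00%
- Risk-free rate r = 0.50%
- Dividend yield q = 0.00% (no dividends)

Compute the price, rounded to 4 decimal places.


Answer: Price = 11.8603

Derivation:
d1 = (ln(S/K) + (r - q + 0.5*sigma^2) * T) / (sigma * sqrt(T)) = -0.04731834
d2 = d1 - sigma * sqrt(T) = -0.48899129
exp(-rT) = 0.99625702; exp(-qT) = 1.00000000
C = S_0 * exp(-qT) * N(d1) - K * exp(-rT) * N(d2)
N(d1) = 0.48112976; N(d2) = 0.31242393
C = 91.6400 * 1.00000000 * 0.48112976 - 103.5500 * 0.99625702 * 0.31242393 = 11.8603
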